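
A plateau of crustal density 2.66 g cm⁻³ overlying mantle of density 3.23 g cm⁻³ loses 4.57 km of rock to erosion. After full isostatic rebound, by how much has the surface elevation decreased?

0.806 km

Rebound u = e ρ_c/ρ_m = 4.57 km × 2.66/3.23 = 3.764 km.
Net surface drop = e − u = 4.57 km − 3.764 km = e (ρ_m − ρ_c)/ρ_m = 0.806 km.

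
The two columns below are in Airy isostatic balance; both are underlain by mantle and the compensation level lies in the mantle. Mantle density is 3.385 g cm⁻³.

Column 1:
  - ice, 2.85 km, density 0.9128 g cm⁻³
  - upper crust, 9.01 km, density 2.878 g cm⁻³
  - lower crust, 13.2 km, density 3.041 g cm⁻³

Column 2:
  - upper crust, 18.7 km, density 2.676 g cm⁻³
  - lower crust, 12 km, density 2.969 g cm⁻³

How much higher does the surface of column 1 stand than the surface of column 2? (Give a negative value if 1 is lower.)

−0.619 km

For any compensation level in the mantle, the mantle terms cancel and isostasy reduces to e = (Σt_1 − Σt_2) − (Σ(ρt)_1 − Σ(ρt)_2) / ρ_m.
Σt_1 = 25.06 km; Σt_2 = 30.7 km; Σ(ρt)_1 = 68.67346; Σ(ρt)_2 = 85.6692 (in km·g cm⁻³).
e = (25.06 − 30.7) − (68.67346 − 85.6692) / 3.385 = −0.619 km.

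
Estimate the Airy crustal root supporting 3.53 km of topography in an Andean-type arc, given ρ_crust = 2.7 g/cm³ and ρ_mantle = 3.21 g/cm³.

18.7 km

In Airy isostatic equilibrium: the weight of the topography is balanced by the buoyancy of the root, ρ_c h = (ρ_m − ρ_c) r.
r = h · ρ_c / (ρ_m − ρ_c) = 3.53 km × 2.7 / (3.21 − 2.7) = 18.7 km.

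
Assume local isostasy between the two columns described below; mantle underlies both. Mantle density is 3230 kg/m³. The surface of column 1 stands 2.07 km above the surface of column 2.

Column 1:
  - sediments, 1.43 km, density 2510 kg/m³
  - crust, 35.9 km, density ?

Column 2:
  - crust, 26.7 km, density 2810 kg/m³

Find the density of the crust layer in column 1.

Take the compensation level at the base of the deeper column (depth z_c below the surface of column 1) and equate Σ ρ_i t_i down to z_c; mantle fills any gap and the z_c terms cancel.
Column 1: 1.43×2510 + 35.9×ρ + (z_c − 37.33)×3230
Column 2: 2.07×0 + 26.7×2810 + (z_c − 2.07 − 26.7)×3230
The z_c×3230 term appears on both sides and cancels. Collect the known terms of each column as K = Σ(ρt)_known − 3230 × (depth of known layers): K_1 = 3589.3 − 3230×37.33 = −116986.6; K_2 = 75027 − 3230×(2.07 + 26.7) = −17900.1.
Balance: K_1 + 35.9×ρ = K_2, so ρ = (K_2 − K_1)/35.9 = 99086.5/35.9 = 2760 kg/m³.

2760 kg/m³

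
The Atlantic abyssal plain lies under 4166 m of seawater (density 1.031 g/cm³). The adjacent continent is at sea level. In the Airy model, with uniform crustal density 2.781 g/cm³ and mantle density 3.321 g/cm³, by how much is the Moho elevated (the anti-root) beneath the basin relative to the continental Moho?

13500 m

Balancing pressure at the compensation depth: replacing crust with seawater at the top is compensated by replacing crust with mantle at the base: d (ρ_c − ρ_w) = a (ρ_m − ρ_c).
a = d (ρ_c − ρ_w)/(ρ_m − ρ_c) = 4166 m × 1.75/0.54 = 13500 m.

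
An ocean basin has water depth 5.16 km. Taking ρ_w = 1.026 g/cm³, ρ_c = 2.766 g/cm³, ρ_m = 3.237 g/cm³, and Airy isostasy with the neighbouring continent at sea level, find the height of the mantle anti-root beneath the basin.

19.1 km

Balancing pressure at the compensation depth: replacing crust with seawater at the top is compensated by replacing crust with mantle at the base: d (ρ_c − ρ_w) = a (ρ_m − ρ_c).
a = d (ρ_c − ρ_w)/(ρ_m − ρ_c) = 5.16 km × 1.74/0.471 = 19.1 km.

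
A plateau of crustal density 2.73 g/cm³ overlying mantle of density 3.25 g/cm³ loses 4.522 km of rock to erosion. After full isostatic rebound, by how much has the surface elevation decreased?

Rebound u = e ρ_c/ρ_m = 4.522 km × 2.73/3.25 = 3.798 km.
Net surface drop = e − u = 4.522 km − 3.798 km = e (ρ_m − ρ_c)/ρ_m = 0.724 km.

0.724 km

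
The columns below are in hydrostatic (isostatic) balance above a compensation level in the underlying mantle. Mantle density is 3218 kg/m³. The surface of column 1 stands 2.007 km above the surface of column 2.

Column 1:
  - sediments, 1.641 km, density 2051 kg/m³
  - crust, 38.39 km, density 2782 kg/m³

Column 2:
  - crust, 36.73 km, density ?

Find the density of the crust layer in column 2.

Take the compensation level at the base of the deeper column (depth z_c below the surface of column 1) and equate Σ ρ_i t_i down to z_c; mantle fills any gap and the z_c terms cancel.
Column 1: 1.641×2051 + 38.39×2782 + (z_c − 40.031)×3218
Column 2: 2.007×0 + 36.73×ρ + (z_c − 2.007 − 36.73)×3218
The z_c×3218 term appears on both sides and cancels. Collect the known terms of each column as K = Σ(ρt)_known − 3218 × (depth of known layers): K_1 = 110166.671 − 3218×40.031 = −18653.087; K_2 = 0 − 3218×(2.007 + 36.73) = −124655.666.
Balance: K_1 = K_2 + 36.73×ρ, so ρ = (K_1 − K_2)/36.73 = 106003/36.73 = 2890 kg/m³.

2890 kg/m³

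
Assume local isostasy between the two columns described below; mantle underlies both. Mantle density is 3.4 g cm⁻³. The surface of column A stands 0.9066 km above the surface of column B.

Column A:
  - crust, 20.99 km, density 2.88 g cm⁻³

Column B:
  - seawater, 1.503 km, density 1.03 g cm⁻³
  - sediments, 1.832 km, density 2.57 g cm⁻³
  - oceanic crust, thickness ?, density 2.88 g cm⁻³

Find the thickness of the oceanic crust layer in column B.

5.29 km

Take the compensation level at the base of the deeper column (depth z_c below the surface of column A) and equate Σ ρ_i t_i down to z_c; mantle fills any gap and the z_c terms cancel.
Column A: 20.99×2.88 + (z_c − 20.99)×3.4
Column B: 0.9066×0 + 1.503×1.03 + 1.832×2.57 + x×2.88 + (z_c − 0.9066 − 3.335 − x)×3.4
The z_c×3.4 term appears on both sides and cancels. Collect the known terms of each column as K = Σ(ρt)_known − 3.4 × (depth of known layers): K_A = 60.4512 − 3.4×20.99 = −10.9148; K_B = 6.25633 − 3.4×(0.9066 + 3.335) = −8.16511.
Balance: K_A = K_B − x×(3.4 − 2.88), so x = (K_B − K_A)/(3.4 − 2.88) = 2.74969/0.52 = 5.29 km.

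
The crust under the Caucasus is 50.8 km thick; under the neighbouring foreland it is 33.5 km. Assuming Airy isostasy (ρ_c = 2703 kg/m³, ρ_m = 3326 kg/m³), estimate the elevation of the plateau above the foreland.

3.24 km

Excess crust Δ = 50.8 km − 33.5 km = 17.3 km, split between elevation h and root r with h + r = Δ.
Airy balance ρ_c h = (ρ_m − ρ_c) r gives r = h ρ_c/(ρ_m − ρ_c), so h (1 + ρ_c/(ρ_m − ρ_c)) = Δ, i.e. h = Δ (ρ_m − ρ_c)/ρ_m.
h = 17.3 km × 623/3326 = 3.24 km.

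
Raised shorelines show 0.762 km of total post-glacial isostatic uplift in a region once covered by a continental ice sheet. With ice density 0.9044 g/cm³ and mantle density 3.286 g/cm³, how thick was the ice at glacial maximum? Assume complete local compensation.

u = t ρ_ice/ρ_m → t = u ρ_m/ρ_ice = 0.762 km × 3.286/0.9044 = 2.77 km.

2.77 km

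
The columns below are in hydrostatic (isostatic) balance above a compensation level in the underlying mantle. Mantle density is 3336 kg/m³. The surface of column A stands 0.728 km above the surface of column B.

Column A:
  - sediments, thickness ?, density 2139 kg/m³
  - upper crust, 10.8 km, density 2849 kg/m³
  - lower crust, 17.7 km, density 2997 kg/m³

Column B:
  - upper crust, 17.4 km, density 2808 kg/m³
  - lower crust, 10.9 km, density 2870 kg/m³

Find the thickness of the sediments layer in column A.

Take the compensation level at the base of the deeper column (depth z_c below the surface of column A) and equate Σ ρ_i t_i down to z_c; mantle fills any gap and the z_c terms cancel.
Column A: x×2139 + 10.8×2849 + 17.7×2997 + (z_c − 28.5 − x)×3336
Column B: 0.728×0 + 17.4×2808 + 10.9×2870 + (z_c − 0.728 − 28.3)×3336
The z_c×3336 term appears on both sides and cancels. Collect the known terms of each column as K = Σ(ρt)_known − 3336 × (depth of known layers): K_A = 83816.1 − 3336×28.5 = −11259.9; K_B = 80142.2 − 3336×(0.728 + 28.3) = −16695.208.
Balance: K_A − x×(3336 − 2139) = K_B, so x = (K_A − K_B)/(3336 − 2139) = 5435.31/1197 = 4.54 km.

4.54 km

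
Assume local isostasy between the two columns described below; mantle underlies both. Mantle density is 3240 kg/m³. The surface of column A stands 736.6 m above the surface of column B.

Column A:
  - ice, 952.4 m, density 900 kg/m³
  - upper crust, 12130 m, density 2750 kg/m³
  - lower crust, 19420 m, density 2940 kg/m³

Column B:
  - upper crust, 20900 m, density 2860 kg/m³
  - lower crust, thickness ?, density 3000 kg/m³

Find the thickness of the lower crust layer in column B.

Take the compensation level at the base of the deeper column (depth z_c below the surface of column A) and equate Σ ρ_i t_i down to z_c; mantle fills any gap and the z_c terms cancel.
Column A: 952.4×900 + 12130×2750 + 19420×2940 + (z_c − 32502.4)×3240
Column B: 736.6×0 + 20900×2860 + x×3000 + (z_c − 736.6 − 20900 − x)×3240
The z_c×3240 term appears on both sides and cancels. Collect the known terms of each column as K = Σ(ρt)_known − 3240 × (depth of known layers): K_A = 91309460 − 3240×32502.4 = −13998316; K_B = 59774000 − 3240×(736.6 + 20900) = −10328584.
Balance: K_A = K_B − x×(3240 − 3000), so x = (K_B − K_A)/(3240 − 3000) = 3669730/240 = 15300 m.

15300 m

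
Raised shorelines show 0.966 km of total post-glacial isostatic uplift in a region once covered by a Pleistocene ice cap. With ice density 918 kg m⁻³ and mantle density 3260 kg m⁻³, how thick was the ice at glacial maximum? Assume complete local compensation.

3.43 km

u = t ρ_ice/ρ_m → t = u ρ_m/ρ_ice = 0.966 km × 3260/918 = 3.43 km.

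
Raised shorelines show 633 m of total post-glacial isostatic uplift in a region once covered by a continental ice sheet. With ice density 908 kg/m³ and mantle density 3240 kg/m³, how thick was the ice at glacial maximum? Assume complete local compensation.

2260 m

u = t ρ_ice/ρ_m → t = u ρ_m/ρ_ice = 633 m × 3240/908 = 2260 m.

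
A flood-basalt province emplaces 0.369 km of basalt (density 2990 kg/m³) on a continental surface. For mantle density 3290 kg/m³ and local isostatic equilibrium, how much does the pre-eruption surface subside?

0.335 km

Subaerial loading: s = t ρ_load / ρ_m.
s = 0.369 km × 2990/3290 = 0.335 km.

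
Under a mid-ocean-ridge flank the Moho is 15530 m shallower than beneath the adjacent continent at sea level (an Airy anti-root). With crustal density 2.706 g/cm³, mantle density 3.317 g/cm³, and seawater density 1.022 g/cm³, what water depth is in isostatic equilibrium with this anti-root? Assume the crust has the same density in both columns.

Replacing a thickness d of crust by seawater at the top must be balanced by replacing crust with mantle at the base: d (ρ_c − ρ_w) = a (ρ_m − ρ_c).
d = a (ρ_m − ρ_c)/(ρ_c − ρ_w) = 15530 m × 0.611/1.684 = 5630 m.

5630 m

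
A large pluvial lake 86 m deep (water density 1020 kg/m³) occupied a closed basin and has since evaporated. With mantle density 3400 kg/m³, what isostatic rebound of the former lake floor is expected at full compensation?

u = d ρ_w/ρ_m = 86 m × 1020/3400 = 25.8 m.

25.8 m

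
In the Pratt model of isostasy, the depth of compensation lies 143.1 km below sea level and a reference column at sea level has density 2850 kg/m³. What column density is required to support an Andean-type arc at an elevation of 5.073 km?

2750 kg/m³

Pratt balance: ρ_ref D = ρ (D + h).
ρ = ρ_ref D/(D + h) = 2850 × 143.1 km/(143.1 km + 5.073 km) = 2750 kg/m³.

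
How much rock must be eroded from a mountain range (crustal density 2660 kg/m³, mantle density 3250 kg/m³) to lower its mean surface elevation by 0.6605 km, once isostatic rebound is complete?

Net drop Δ = e − u = e − e ρ_c/ρ_m = e (ρ_m − ρ_c)/ρ_m.
e = Δ ρ_m/(ρ_m − ρ_c) = 0.6605 km × 3250/590 = 3.64 km.

3.64 km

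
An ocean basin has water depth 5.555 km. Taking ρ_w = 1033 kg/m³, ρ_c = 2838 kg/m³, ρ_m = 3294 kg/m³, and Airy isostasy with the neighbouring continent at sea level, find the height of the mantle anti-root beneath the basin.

22 km

Equating mass per unit area of the two columns: replacing crust with seawater at the top is compensated by replacing crust with mantle at the base: d (ρ_c − ρ_w) = a (ρ_m − ρ_c).
a = d (ρ_c − ρ_w)/(ρ_m − ρ_c) = 5.555 km × 1805/456 = 22 km.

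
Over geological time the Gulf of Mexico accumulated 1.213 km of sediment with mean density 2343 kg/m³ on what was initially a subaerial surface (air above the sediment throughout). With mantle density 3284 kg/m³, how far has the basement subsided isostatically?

Subaerial load: s = t ρ_sed / ρ_m = 1.213 km × 2343/3284 = 0.865 km.

0.865 km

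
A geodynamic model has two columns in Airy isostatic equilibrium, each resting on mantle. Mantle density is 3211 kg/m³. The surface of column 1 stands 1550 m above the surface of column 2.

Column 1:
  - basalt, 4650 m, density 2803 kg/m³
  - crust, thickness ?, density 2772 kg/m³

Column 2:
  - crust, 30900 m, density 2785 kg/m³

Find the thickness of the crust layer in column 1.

Take the compensation level at the base of the deeper column (depth z_c below the surface of column 1) and equate Σ ρ_i t_i down to z_c; mantle fills any gap and the z_c terms cancel.
Column 1: 4650×2803 + x×2772 + (z_c − 4650 − x)×3211
Column 2: 1550×0 + 30900×2785 + (z_c − 1550 − 30900)×3211
The z_c×3211 term appears on both sides and cancels. Collect the known terms of each column as K = Σ(ρt)_known − 3211 × (depth of known layers): K_1 = 13033950 − 3211×4650 = −1897200; K_2 = 86056500 − 3211×(1550 + 30900) = −18140450.
Balance: K_1 − x×(3211 − 2772) = K_2, so x = (K_1 − K_2)/(3211 − 2772) = 16243200/439 = 37000 m.

37000 m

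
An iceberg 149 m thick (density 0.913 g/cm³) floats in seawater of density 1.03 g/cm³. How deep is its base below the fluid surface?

Draft d = t ρ_obj/ρ_fluid = 149 m × 0.913/1.03 = 132 m.

132 m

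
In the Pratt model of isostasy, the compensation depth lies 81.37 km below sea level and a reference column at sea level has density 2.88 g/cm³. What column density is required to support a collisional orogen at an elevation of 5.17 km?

2.71 g/cm³

Pratt balance: ρ_ref D = ρ (D + h).
ρ = ρ_ref D/(D + h) = 2.88 × 81.37 km/(81.37 km + 5.17 km) = 2.71 g/cm³.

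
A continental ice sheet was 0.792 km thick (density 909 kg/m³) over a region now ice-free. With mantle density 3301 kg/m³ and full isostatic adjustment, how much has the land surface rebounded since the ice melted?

0.218 km

Removing the load lets mantle flow back in; uplift u satisfies ρ_ice t = ρ_m u.
u = t ρ_ice/ρ_m = 0.792 km × 909/3301 = 0.218 km.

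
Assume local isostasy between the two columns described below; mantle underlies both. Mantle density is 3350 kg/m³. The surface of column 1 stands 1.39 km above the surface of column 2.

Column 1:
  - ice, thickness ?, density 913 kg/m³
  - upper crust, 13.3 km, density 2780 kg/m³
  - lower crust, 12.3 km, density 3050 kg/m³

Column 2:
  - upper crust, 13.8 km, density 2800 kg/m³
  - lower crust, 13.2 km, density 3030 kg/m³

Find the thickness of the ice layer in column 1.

Take the compensation level at the base of the deeper column (depth z_c below the surface of column 1) and equate Σ ρ_i t_i down to z_c; mantle fills any gap and the z_c terms cancel.
Column 1: x×913 + 13.3×2780 + 12.3×3050 + (z_c − 25.6 − x)×3350
Column 2: 1.39×0 + 13.8×2800 + 13.2×3030 + (z_c − 1.39 − 27)×3350
The z_c×3350 term appears on both sides and cancels. Collect the known terms of each column as K = Σ(ρt)_known − 3350 × (depth of known layers): K_1 = 74489 − 3350×25.6 = −11271; K_2 = 78636 − 3350×(1.39 + 27) = −16470.5.
Balance: K_1 − x×(3350 − 913) = K_2, so x = (K_1 − K_2)/(3350 − 913) = 5199.5/2437 = 2.13 km.

2.13 km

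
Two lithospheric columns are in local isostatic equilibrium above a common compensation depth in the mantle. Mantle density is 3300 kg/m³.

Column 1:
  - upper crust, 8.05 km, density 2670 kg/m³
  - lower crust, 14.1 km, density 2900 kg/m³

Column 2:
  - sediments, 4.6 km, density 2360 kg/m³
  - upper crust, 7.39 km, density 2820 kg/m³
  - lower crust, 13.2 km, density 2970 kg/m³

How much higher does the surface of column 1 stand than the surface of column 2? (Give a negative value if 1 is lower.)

For any compensation level in the mantle, the mantle terms cancel and isostasy reduces to e = (Σt_1 − Σt_2) − (Σ(ρt)_1 − Σ(ρt)_2) / ρ_m.
Σt_1 = 22.15 km; Σt_2 = 25.19 km; Σ(ρt)_1 = 62383.5; Σ(ρt)_2 = 70899.8 (in km·kg/m³).
e = (22.15 − 25.19) − (62383.5 − 70899.8) / 3300 = −0.459 km.

−0.459 km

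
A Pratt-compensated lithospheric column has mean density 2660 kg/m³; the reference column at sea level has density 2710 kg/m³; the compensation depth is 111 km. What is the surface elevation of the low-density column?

2.09 km

ρ_ref D = ρ (D + h) → h = D (ρ_ref − ρ)/ρ.
h = 111 km × (2710 − 2660)/2660 = 2.09 km.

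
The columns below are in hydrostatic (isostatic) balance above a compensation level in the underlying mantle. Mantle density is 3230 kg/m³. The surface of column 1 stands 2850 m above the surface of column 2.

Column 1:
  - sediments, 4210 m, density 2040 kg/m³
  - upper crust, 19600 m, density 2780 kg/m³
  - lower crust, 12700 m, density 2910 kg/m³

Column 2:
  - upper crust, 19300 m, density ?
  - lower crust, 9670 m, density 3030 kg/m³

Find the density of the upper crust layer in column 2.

2880 kg/m³

Take the compensation level at the base of the deeper column (depth z_c below the surface of column 1) and equate Σ ρ_i t_i down to z_c; mantle fills any gap and the z_c terms cancel.
Column 1: 4210×2040 + 19600×2780 + 12700×2910 + (z_c − 36510)×3230
Column 2: 2850×0 + 19300×ρ + 9670×3030 + (z_c − 2850 − 28970)×3230
The z_c×3230 term appears on both sides and cancels. Collect the known terms of each column as K = Σ(ρt)_known − 3230 × (depth of known layers): K_1 = 100033400 − 3230×36510 = −17893900; K_2 = 29300100 − 3230×(2850 + 28970) = −73478500.
Balance: K_1 = K_2 + 19300×ρ, so ρ = (K_1 − K_2)/19300 = 55584600/19300 = 2880 kg/m³.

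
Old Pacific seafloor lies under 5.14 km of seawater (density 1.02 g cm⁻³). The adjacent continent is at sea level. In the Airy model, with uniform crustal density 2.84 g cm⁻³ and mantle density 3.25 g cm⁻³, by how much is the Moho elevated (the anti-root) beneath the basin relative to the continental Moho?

22.8 km

For local isostatic compensation: replacing crust with seawater at the top is compensated by replacing crust with mantle at the base: d (ρ_c − ρ_w) = a (ρ_m − ρ_c).
a = d (ρ_c − ρ_w)/(ρ_m − ρ_c) = 5.14 km × 1.82/0.41 = 22.8 km.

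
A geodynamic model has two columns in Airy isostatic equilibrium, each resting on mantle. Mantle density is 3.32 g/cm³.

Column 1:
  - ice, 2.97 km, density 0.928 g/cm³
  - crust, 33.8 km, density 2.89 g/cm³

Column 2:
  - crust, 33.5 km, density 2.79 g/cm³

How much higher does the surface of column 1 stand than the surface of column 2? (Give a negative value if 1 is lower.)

For any compensation level in the mantle, the mantle terms cancel and isostasy reduces to e = (Σt_1 − Σt_2) − (Σ(ρt)_1 − Σ(ρt)_2) / ρ_m.
Σt_1 = 36.77 km; Σt_2 = 33.5 km; Σ(ρt)_1 = 100.43816; Σ(ρt)_2 = 93.465 (in km·g/cm³).
e = (36.77 − 33.5) − (100.43816 − 93.465) / 3.32 = 1.17 km.

1.17 km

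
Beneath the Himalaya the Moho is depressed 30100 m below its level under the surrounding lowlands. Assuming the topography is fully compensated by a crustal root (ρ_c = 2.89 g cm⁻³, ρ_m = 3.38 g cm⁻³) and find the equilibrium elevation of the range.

Equating mass per unit area of the two columns: ρ_c h = (ρ_m − ρ_c) r.
h = r (ρ_m − ρ_c) / ρ_c = 30100 m × (3.38 − 2.89) / 2.89 = 5100 m.

5100 m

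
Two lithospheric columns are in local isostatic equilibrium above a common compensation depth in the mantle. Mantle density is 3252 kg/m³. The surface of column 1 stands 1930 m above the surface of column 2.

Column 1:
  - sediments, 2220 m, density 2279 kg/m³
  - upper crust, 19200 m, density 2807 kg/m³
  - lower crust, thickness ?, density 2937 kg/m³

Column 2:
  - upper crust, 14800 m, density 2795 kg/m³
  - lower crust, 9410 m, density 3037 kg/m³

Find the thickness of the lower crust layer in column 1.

13800 m

Take the compensation level at the base of the deeper column (depth z_c below the surface of column 1) and equate Σ ρ_i t_i down to z_c; mantle fills any gap and the z_c terms cancel.
Column 1: 2220×2279 + 19200×2807 + x×2937 + (z_c − 21420 − x)×3252
Column 2: 1930×0 + 14800×2795 + 9410×3037 + (z_c − 1930 − 24210)×3252
The z_c×3252 term appears on both sides and cancels. Collect the known terms of each column as K = Σ(ρt)_known − 3252 × (depth of known layers): K_1 = 58953780 − 3252×21420 = −10704060; K_2 = 69944170 − 3252×(1930 + 24210) = −15063110.
Balance: K_1 − x×(3252 − 2937) = K_2, so x = (K_1 − K_2)/(3252 − 2937) = 4359050/315 = 13800 m.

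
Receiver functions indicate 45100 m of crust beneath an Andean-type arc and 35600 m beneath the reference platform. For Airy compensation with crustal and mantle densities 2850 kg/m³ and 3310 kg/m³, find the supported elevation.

1320 m

Excess crust Δ = 45100 m − 35600 m = 9500 m, split between elevation h and root r with h + r = Δ.
Airy balance ρ_c h = (ρ_m − ρ_c) r gives r = h ρ_c/(ρ_m − ρ_c), so h (1 + ρ_c/(ρ_m − ρ_c)) = Δ, i.e. h = Δ (ρ_m − ρ_c)/ρ_m.
h = 9500 m × 460/3310 = 1320 m.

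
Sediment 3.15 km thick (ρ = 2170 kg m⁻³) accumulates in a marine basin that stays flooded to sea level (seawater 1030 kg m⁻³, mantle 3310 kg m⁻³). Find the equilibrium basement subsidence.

Submarine loading: the sediment displaces seawater, and the subsidence is in turn flooded, so s (ρ_m − ρ_w) = t (ρ_sed − ρ_w).
s = 3.15 km × (2170 − 1030) / (3310 − 1030) = 1.57 km.

1.57 km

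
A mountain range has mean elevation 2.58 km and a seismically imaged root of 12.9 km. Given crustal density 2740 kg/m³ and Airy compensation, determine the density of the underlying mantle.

3290 kg/m³

Airy balance: ρ_c h = (ρ_m − ρ_c) r → ρ_m = ρ_c (1 + h/r).
ρ_m = 2740 × (1 + 2.58 km/12.9 km) = 3290 kg/m³.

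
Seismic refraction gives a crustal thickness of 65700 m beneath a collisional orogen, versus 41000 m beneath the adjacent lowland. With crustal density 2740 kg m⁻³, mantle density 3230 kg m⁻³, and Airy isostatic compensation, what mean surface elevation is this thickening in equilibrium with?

3750 m

Excess crust Δ = 65700 m − 41000 m = 24700 m, split between elevation h and root r with h + r = Δ.
Airy balance ρ_c h = (ρ_m − ρ_c) r gives r = h ρ_c/(ρ_m − ρ_c), so h (1 + ρ_c/(ρ_m − ρ_c)) = Δ, i.e. h = Δ (ρ_m − ρ_c)/ρ_m.
h = 24700 m × 490/3230 = 3750 m.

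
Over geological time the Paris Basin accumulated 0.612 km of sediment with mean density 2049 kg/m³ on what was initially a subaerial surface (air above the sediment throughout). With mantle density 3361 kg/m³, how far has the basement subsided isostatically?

Subaerial load: s = t ρ_sed / ρ_m = 0.612 km × 2049/3361 = 0.373 km.

0.373 km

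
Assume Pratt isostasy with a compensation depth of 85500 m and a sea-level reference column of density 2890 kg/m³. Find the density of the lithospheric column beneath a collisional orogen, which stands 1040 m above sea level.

2860 kg/m³

Pratt balance: ρ_ref D = ρ (D + h).
ρ = ρ_ref D/(D + h) = 2890 × 85500 m/(85500 m + 1040 m) = 2860 kg/m³.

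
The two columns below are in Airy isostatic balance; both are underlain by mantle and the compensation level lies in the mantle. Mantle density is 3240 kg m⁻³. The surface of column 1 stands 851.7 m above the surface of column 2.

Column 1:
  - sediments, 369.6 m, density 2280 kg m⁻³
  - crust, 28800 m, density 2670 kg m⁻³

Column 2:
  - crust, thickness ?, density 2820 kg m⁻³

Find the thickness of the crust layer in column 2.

Take the compensation level at the base of the deeper column (depth z_c below the surface of column 1) and equate Σ ρ_i t_i down to z_c; mantle fills any gap and the z_c terms cancel.
Column 1: 369.6×2280 + 28800×2670 + (z_c − 29169.6)×3240
Column 2: 851.7×0 + x×2820 + (z_c − 851.7 − 0 − x)×3240
The z_c×3240 term appears on both sides and cancels. Collect the known terms of each column as K = Σ(ρt)_known − 3240 × (depth of known layers): K_1 = 77738688 − 3240×29169.6 = −16770816; K_2 = 0 − 3240×(851.7 + 0) = −2759508.
Balance: K_1 = K_2 − x×(3240 − 2820), so x = (K_2 − K_1)/(3240 − 2820) = 14011300/420 = 33400 m.

33400 m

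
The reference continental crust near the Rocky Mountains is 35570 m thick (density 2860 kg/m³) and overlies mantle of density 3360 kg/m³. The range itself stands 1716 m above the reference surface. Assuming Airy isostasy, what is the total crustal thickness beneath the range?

Root depth r = h ρ_c / (ρ_m − ρ_c) = 1716 m × 2860 / 500 = 9816 m.
Total thickness = T + h + r = 35570 m + 1716 m + 9816 m = 47100 m.

47100 m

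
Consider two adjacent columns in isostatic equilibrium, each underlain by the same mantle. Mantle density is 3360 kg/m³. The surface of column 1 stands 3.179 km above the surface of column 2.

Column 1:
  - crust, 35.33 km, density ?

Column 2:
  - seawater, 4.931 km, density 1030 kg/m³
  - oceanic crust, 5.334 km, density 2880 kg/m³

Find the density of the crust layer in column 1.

2660 kg/m³

Take the compensation level at the base of the deeper column (depth z_c below the surface of column 1) and equate Σ ρ_i t_i down to z_c; mantle fills any gap and the z_c terms cancel.
Column 1: 35.33×ρ + (z_c − 35.33)×3360
Column 2: 3.179×0 + 4.931×1030 + 5.334×2880 + (z_c − 3.179 − 10.265)×3360
The z_c×3360 term appears on both sides and cancels. Collect the known terms of each column as K = Σ(ρt)_known − 3360 × (depth of known layers): K_1 = 0 − 3360×35.33 = −118708.8; K_2 = 20440.85 − 3360×(3.179 + 10.265) = −24730.99.
Balance: K_1 + 35.33×ρ = K_2, so ρ = (K_2 − K_1)/35.33 = 93977.8/35.33 = 2660 kg/m³.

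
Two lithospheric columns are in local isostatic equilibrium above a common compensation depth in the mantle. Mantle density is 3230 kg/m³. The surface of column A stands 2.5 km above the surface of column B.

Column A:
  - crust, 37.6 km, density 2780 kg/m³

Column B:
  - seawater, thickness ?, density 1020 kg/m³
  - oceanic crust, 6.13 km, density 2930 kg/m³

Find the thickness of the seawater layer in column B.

Take the compensation level at the base of the deeper column (depth z_c below the surface of column A) and equate Σ ρ_i t_i down to z_c; mantle fills any gap and the z_c terms cancel.
Column A: 37.6×2780 + (z_c − 37.6)×3230
Column B: 2.5×0 + x×1020 + 6.13×2930 + (z_c − 2.5 − 6.13 − x)×3230
The z_c×3230 term appears on both sides and cancels. Collect the known terms of each column as K = Σ(ρt)_known − 3230 × (depth of known layers): K_A = 104528 − 3230×37.6 = −16920; K_B = 17960.9 − 3230×(2.5 + 6.13) = −9914.
Balance: K_A = K_B − x×(3230 − 1020), so x = (K_B − K_A)/(3230 − 1020) = 7006/2210 = 3.17 km.

3.17 km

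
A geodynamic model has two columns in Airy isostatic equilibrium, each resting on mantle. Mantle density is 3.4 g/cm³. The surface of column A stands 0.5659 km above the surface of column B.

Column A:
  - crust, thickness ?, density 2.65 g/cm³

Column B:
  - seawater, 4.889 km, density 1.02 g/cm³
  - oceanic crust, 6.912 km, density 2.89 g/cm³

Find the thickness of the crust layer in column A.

22.8 km

Take the compensation level at the base of the deeper column (depth z_c below the surface of column A) and equate Σ ρ_i t_i down to z_c; mantle fills any gap and the z_c terms cancel.
Column A: x×2.65 + (z_c − 0 − x)×3.4
Column B: 0.5659×0 + 4.889×1.02 + 6.912×2.89 + (z_c − 0.5659 − 11.801)×3.4
The z_c×3.4 term appears on both sides and cancels. Collect the known terms of each column as K = Σ(ρt)_known − 3.4 × (depth of known layers): K_A = 0 − 3.4×0 = 0; K_B = 24.96246 − 3.4×(0.5659 + 11.801) = −17.085.
Balance: K_A − x×(3.4 − 2.65) = K_B, so x = (K_A − K_B)/(3.4 − 2.65) = 17.085/0.75 = 22.8 km.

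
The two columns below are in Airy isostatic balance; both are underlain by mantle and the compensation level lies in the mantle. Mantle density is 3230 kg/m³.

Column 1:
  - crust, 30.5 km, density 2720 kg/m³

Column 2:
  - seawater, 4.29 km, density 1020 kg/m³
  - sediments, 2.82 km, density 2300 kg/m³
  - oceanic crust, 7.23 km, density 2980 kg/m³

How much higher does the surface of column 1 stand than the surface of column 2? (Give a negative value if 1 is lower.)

For any compensation level in the mantle, the mantle terms cancel and isostasy reduces to e = (Σt_1 − Σt_2) − (Σ(ρt)_1 − Σ(ρt)_2) / ρ_m.
Σt_1 = 30.5 km; Σt_2 = 14.34 km; Σ(ρt)_1 = 82960; Σ(ρt)_2 = 32407.2 (in km·kg/m³).
e = (30.5 − 14.34) − (82960 − 32407.2) / 3230 = 0.509 km.

0.509 km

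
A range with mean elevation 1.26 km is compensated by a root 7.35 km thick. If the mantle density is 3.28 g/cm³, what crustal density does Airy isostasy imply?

ρ_c h = (ρ_m − ρ_c) r → ρ_c (h + r) = ρ_m r → ρ_c = ρ_m r / (h + r).
ρ_c = 3.28 × 7.35 km / (1.26 km + 7.35 km) = 2.8 g/cm³.

2.8 g/cm³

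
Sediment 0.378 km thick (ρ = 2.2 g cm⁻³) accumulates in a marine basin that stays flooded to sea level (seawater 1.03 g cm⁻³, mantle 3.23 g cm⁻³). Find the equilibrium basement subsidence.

0.201 km

Submarine loading: the sediment displaces seawater, and the subsidence is in turn flooded, so s (ρ_m − ρ_w) = t (ρ_sed − ρ_w).
s = 0.378 km × (2.2 − 1.03) / (3.23 − 1.03) = 0.201 km.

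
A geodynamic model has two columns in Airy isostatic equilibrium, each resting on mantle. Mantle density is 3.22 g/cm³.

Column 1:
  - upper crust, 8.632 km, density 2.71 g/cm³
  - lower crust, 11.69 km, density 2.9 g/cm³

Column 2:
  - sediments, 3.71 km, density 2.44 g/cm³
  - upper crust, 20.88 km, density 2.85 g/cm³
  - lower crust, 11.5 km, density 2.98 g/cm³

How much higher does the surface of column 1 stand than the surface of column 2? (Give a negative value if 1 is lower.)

For any compensation level in the mantle, the mantle terms cancel and isostasy reduces to e = (Σt_1 − Σt_2) − (Σ(ρt)_1 − Σ(ρt)_2) / ρ_m.
Σt_1 = 20.322 km; Σt_2 = 36.09 km; Σ(ρt)_1 = 57.29372; Σ(ρt)_2 = 102.8304 (in km·g/cm³).
e = (20.322 − 36.09) − (57.29372 − 102.8304) / 3.22 = −1.63 km.

−1.63 km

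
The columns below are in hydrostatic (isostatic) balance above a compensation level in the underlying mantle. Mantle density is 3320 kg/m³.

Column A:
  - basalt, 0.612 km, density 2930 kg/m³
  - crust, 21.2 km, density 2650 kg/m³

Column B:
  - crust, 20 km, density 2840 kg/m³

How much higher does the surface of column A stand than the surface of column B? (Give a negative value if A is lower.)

1.46 km

For any compensation level in the mantle, the mantle terms cancel and isostasy reduces to e = (Σt_A − Σt_B) − (Σ(ρt)_A − Σ(ρt)_B) / ρ_m.
Σt_A = 21.812 km; Σt_B = 20 km; Σ(ρt)_A = 57973.16; Σ(ρt)_B = 56800 (in km·kg/m³).
e = (21.812 − 20) − (57973.16 − 56800) / 3320 = 1.46 km.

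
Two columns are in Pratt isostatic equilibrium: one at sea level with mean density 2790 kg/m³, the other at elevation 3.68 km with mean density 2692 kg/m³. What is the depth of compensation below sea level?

ρ_ref D = ρ (D + h) → D (ρ_ref − ρ) = ρ h.
D = ρ h/(ρ_ref − ρ) = 2692 × 3.68 km/(2790 − 2692) = 101 km.

101 km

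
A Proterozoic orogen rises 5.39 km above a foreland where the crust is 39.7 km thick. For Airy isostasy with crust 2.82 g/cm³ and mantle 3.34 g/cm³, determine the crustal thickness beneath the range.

Root depth r = h ρ_c / (ρ_m − ρ_c) = 5.39 km × 2.82 / 0.52 = 29.23 km.
Total thickness = T + h + r = 39.7 km + 5.39 km + 29.23 km = 74.3 km.

74.3 km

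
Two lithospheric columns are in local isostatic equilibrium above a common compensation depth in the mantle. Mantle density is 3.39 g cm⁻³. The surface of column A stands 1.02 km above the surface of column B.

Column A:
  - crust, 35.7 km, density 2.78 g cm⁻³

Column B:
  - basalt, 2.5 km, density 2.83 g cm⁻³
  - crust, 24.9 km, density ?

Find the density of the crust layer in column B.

2.71 g cm⁻³

Take the compensation level at the base of the deeper column (depth z_c below the surface of column A) and equate Σ ρ_i t_i down to z_c; mantle fills any gap and the z_c terms cancel.
Column A: 35.7×2.78 + (z_c − 35.7)×3.39
Column B: 1.02×0 + 2.5×2.83 + 24.9×ρ + (z_c − 1.02 − 27.4)×3.39
The z_c×3.39 term appears on both sides and cancels. Collect the known terms of each column as K = Σ(ρt)_known − 3.39 × (depth of known layers): K_A = 99.246 − 3.39×35.7 = −21.777; K_B = 7.075 − 3.39×(1.02 + 27.4) = −89.2688.
Balance: K_A = K_B + 24.9×ρ, so ρ = (K_A − K_B)/24.9 = 67.4918/24.9 = 2.71 g cm⁻³.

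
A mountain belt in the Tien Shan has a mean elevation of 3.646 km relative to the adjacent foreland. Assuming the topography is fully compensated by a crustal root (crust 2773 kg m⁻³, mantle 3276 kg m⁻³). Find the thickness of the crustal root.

20.1 km

Isostatic balance requires: the weight of the topography is balanced by the buoyancy of the root, ρ_c h = (ρ_m − ρ_c) r.
r = h · ρ_c / (ρ_m − ρ_c) = 3.646 km × 2773 / (3276 − 2773) = 20.1 km.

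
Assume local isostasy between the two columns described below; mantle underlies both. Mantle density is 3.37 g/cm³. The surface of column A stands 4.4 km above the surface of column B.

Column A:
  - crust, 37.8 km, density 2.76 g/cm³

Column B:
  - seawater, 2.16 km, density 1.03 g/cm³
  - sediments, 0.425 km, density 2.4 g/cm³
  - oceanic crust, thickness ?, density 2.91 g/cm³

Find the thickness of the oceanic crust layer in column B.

6.01 km

Take the compensation level at the base of the deeper column (depth z_c below the surface of column A) and equate Σ ρ_i t_i down to z_c; mantle fills any gap and the z_c terms cancel.
Column A: 37.8×2.76 + (z_c − 37.8)×3.37
Column B: 4.4×0 + 2.16×1.03 + 0.425×2.4 + x×2.91 + (z_c − 4.4 − 2.585 − x)×3.37
The z_c×3.37 term appears on both sides and cancels. Collect the known terms of each column as K = Σ(ρt)_known − 3.37 × (depth of known layers): K_A = 104.328 − 3.37×37.8 = −23.058; K_B = 3.2448 − 3.37×(4.4 + 2.585) = −20.29465.
Balance: K_A = K_B − x×(3.37 − 2.91), so x = (K_B − K_A)/(3.37 − 2.91) = 2.76335/0.46 = 6.01 km.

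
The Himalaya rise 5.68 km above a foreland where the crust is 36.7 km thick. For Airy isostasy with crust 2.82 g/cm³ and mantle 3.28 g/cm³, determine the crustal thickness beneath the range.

77.2 km

Root depth r = h ρ_c / (ρ_m − ρ_c) = 5.68 km × 2.82 / 0.46 = 34.82 km.
Total thickness = T + h + r = 36.7 km + 5.68 km + 34.82 km = 77.2 km.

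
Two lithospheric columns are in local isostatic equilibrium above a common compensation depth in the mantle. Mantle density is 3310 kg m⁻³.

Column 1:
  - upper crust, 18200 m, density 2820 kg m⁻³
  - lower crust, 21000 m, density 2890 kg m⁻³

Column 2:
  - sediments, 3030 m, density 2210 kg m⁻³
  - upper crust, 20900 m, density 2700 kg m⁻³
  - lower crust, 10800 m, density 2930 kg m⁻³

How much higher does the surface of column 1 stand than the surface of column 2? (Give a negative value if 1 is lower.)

For any compensation level in the mantle, the mantle terms cancel and isostasy reduces to e = (Σt_1 − Σt_2) − (Σ(ρt)_1 − Σ(ρt)_2) / ρ_m.
Σt_1 = 39200 m; Σt_2 = 34730 m; Σ(ρt)_1 = 112014000; Σ(ρt)_2 = 94770300 (in m·kg m⁻³).
e = (39200 − 34730) − (112014000 − 94770300) / 3310 = −740 m.

−740 m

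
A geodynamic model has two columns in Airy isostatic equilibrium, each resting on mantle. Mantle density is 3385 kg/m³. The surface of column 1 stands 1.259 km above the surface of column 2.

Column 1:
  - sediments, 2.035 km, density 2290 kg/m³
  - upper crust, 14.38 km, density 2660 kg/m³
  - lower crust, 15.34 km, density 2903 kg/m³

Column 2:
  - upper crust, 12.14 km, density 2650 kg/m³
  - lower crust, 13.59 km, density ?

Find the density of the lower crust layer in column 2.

2880 kg/m³

Take the compensation level at the base of the deeper column (depth z_c below the surface of column 1) and equate Σ ρ_i t_i down to z_c; mantle fills any gap and the z_c terms cancel.
Column 1: 2.035×2290 + 14.38×2660 + 15.34×2903 + (z_c − 31.755)×3385
Column 2: 1.259×0 + 12.14×2650 + 13.59×ρ + (z_c − 1.259 − 25.73)×3385
The z_c×3385 term appears on both sides and cancels. Collect the known terms of each column as K = Σ(ρt)_known − 3385 × (depth of known layers): K_1 = 87442.97 − 3385×31.755 = −20047.705; K_2 = 32171 − 3385×(1.259 + 25.73) = −59186.765.
Balance: K_1 = K_2 + 13.59×ρ, so ρ = (K_1 − K_2)/13.59 = 39139.1/13.59 = 2880 kg/m³.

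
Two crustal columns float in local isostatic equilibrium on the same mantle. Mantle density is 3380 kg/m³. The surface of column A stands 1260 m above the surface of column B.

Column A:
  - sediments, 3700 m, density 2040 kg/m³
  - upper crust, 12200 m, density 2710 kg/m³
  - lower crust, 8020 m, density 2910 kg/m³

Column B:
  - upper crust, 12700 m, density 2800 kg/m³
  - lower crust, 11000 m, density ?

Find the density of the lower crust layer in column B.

Take the compensation level at the base of the deeper column (depth z_c below the surface of column A) and equate Σ ρ_i t_i down to z_c; mantle fills any gap and the z_c terms cancel.
Column A: 3700×2040 + 12200×2710 + 8020×2910 + (z_c − 23920)×3380
Column B: 1260×0 + 12700×2800 + 11000×ρ + (z_c − 1260 − 23700)×3380
The z_c×3380 term appears on both sides and cancels. Collect the known terms of each column as K = Σ(ρt)_known − 3380 × (depth of known layers): K_A = 63948200 − 3380×23920 = −16901400; K_B = 35560000 − 3380×(1260 + 23700) = −48804800.
Balance: K_A = K_B + 11000×ρ, so ρ = (K_A − K_B)/11000 = 31903400/11000 = 2900 kg/m³.

2900 kg/m³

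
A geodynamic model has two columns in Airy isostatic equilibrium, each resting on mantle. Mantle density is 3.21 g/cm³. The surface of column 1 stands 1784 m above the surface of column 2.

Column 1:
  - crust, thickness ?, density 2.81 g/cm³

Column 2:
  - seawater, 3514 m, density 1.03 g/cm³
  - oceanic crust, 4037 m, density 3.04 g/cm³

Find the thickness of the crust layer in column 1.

Take the compensation level at the base of the deeper column (depth z_c below the surface of column 1) and equate Σ ρ_i t_i down to z_c; mantle fills any gap and the z_c terms cancel.
Column 1: x×2.81 + (z_c − 0 − x)×3.21
Column 2: 1784×0 + 3514×1.03 + 4037×3.04 + (z_c − 1784 − 7551)×3.21
The z_c×3.21 term appears on both sides and cancels. Collect the known terms of each column as K = Σ(ρt)_known − 3.21 × (depth of known layers): K_1 = 0 − 3.21×0 = 0; K_2 = 15891.9 − 3.21×(1784 + 7551) = −14073.45.
Balance: K_1 − x×(3.21 − 2.81) = K_2, so x = (K_1 − K_2)/(3.21 − 2.81) = 14073.5/0.4 = 35200 m.

35200 m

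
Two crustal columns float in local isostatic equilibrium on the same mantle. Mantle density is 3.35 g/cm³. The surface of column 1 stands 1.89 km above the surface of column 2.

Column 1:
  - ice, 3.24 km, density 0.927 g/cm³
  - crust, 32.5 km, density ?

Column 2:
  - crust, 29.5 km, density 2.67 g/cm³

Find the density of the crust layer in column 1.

Take the compensation level at the base of the deeper column (depth z_c below the surface of column 1) and equate Σ ρ_i t_i down to z_c; mantle fills any gap and the z_c terms cancel.
Column 1: 3.24×0.927 + 32.5×ρ + (z_c − 35.74)×3.35
Column 2: 1.89×0 + 29.5×2.67 + (z_c − 1.89 − 29.5)×3.35
The z_c×3.35 term appears on both sides and cancels. Collect the known terms of each column as K = Σ(ρt)_known − 3.35 × (depth of known layers): K_1 = 3.00348 − 3.35×35.74 = −116.72552; K_2 = 78.765 − 3.35×(1.89 + 29.5) = −26.3915.
Balance: K_1 + 32.5×ρ = K_2, so ρ = (K_2 − K_1)/32.5 = 90.334/32.5 = 2.78 g/cm³.

2.78 g/cm³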